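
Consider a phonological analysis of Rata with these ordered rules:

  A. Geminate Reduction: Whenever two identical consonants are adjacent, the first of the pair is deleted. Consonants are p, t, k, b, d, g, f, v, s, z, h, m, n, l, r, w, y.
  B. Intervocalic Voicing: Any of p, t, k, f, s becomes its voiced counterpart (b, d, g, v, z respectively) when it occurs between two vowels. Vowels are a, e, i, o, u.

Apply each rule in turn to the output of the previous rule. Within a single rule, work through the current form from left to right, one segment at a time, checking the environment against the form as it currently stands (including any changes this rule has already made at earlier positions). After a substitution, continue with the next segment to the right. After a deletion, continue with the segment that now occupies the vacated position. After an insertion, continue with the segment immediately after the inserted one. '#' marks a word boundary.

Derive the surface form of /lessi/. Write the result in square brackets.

A Geminate Reduction: [lessi] → [lesi]
B Intervocalic Voicing: [lesi] → [lezi]

[lezi]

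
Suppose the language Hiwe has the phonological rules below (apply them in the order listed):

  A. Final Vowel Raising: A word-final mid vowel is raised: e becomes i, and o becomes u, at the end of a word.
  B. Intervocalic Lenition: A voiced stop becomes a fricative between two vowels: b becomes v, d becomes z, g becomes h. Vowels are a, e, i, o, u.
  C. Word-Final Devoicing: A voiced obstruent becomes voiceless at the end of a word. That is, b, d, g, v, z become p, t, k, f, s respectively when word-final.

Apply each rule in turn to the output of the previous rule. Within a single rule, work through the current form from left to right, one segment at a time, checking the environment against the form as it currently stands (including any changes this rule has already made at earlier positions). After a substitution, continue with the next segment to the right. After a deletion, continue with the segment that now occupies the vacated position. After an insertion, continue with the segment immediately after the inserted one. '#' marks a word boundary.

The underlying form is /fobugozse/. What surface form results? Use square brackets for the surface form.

A Final Vowel Raising: [fobugozse] → [fobugozsi]
B Intervocalic Lenition: [fobugozsi] → [fovuhozsi]
C Word-Final Devoicing: no change — [fovuhozsi]

[fovuhozsi]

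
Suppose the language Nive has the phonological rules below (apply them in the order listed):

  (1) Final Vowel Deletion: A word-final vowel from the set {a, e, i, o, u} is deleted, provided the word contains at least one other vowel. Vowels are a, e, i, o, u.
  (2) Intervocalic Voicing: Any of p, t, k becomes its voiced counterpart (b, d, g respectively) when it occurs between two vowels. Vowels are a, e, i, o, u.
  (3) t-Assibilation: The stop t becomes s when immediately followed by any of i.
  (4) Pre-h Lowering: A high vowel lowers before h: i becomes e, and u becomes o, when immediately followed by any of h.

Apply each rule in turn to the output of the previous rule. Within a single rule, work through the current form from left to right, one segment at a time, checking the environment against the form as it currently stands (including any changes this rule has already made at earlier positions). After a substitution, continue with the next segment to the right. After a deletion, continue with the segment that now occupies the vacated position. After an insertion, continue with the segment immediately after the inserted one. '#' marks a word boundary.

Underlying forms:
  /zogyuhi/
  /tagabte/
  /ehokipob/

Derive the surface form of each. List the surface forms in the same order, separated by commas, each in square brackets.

[zogyoh], [tagabt], [ehogibob]

/zogyuhi/:
  (1) Final Vowel Deletion: [zogyuhi] → [zogyuh]
  (2) Intervocalic Voicing: no change — [zogyuh]
  (3) t-Assibilation: no change — [zogyuh]
  (4) Pre-h Lowering: [zogyuh] → [zogyoh]
/tagabte/:
  (1) Final Vowel Deletion: [tagabte] → [tagabt]
  (2) Intervocalic Voicing: no change — [tagabt]
  (3) t-Assibilation: no change — [tagabt]
  (4) Pre-h Lowering: no change — [tagabt]
/ehokipob/:
  (1) Final Vowel Deletion: no change — [ehokipob]
  (2) Intervocalic Voicing: [ehokipob] → [ehogibob]
  (3) t-Assibilation: no change — [ehogibob]
  (4) Pre-h Lowering: no change — [ehogibob]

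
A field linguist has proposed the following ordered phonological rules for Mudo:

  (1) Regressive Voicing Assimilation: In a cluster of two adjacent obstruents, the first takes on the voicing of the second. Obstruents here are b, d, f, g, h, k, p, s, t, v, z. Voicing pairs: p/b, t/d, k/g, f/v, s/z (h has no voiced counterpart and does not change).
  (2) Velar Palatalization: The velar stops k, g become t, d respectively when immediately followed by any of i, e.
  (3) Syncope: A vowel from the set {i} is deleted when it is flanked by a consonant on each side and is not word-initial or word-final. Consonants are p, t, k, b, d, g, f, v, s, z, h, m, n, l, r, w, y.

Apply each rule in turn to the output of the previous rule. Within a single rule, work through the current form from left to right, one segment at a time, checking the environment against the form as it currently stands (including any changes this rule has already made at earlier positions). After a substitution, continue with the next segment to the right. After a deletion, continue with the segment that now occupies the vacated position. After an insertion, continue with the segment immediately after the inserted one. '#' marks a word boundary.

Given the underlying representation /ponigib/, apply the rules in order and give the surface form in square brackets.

[pondb]

(1) Regressive Voicing Assimilation: no change — [ponigib]
(2) Velar Palatalization: [ponigib] → [ponidib]
(3) Syncope: [ponidib] → [pondb]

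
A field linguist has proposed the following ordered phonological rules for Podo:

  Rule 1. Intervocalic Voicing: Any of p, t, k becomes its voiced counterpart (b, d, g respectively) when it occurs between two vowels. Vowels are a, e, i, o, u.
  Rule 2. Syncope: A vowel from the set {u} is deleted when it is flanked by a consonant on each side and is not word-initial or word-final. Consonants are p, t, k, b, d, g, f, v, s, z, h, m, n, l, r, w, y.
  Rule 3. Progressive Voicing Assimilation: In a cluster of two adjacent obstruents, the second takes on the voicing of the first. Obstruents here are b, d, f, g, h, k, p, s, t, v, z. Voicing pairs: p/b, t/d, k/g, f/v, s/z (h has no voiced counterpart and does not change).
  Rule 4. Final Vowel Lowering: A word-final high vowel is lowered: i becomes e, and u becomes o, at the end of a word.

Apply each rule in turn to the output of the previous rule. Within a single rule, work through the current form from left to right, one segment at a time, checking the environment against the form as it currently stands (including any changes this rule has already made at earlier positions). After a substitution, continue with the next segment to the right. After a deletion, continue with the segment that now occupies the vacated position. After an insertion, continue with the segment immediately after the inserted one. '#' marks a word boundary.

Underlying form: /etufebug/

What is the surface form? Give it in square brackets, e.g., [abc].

[edvebg]

Rule 1 Intervocalic Voicing: [etufebug] → [edufebug]
Rule 2 Syncope: [edufebug] → [edfebg]
Rule 3 Progressive Voicing Assimilation: [edfebg] → [edvebg]
Rule 4 Final Vowel Lowering: no change — [edvebg]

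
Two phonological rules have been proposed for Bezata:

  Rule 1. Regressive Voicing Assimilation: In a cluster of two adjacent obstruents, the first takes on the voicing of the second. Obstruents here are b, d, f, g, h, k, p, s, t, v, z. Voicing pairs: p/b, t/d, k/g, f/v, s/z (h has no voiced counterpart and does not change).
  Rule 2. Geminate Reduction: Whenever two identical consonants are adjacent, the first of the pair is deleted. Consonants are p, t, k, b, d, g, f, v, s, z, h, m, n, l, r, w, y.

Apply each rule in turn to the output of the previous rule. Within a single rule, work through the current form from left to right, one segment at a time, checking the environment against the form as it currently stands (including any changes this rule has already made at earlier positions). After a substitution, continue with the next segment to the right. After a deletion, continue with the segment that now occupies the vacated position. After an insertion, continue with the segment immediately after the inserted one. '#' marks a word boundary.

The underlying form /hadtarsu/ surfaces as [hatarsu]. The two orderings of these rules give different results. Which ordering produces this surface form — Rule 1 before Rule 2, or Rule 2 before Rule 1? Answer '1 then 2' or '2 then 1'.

1 then 2

Order 1 then 2:
  1 Regressive Voicing Assimilation: [hadtarsu] → [hattarsu]
  2 Geminate Reduction: [hattarsu] → [hatarsu]
  result: [hatarsu]
Order 2 then 1:
  2 Geminate Reduction: no change — [hadtarsu]
  1 Regressive Voicing Assimilation: [hadtarsu] → [hattarsu]
  result: [hattarsu]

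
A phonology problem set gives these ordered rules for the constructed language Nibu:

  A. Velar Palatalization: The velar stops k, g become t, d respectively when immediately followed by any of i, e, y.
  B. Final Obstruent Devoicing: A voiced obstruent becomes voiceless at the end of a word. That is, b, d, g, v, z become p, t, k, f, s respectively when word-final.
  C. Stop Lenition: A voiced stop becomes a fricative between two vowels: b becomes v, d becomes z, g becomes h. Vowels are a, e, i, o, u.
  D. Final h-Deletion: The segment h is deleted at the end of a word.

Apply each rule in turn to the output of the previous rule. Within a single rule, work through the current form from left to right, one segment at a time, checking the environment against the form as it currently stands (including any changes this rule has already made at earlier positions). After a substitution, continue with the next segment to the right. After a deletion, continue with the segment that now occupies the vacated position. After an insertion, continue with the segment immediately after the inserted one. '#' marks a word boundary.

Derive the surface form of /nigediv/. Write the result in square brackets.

[nizezif]

A Velar Palatalization: [nigediv] → [nidediv]
B Final Obstruent Devoicing: [nidediv] → [nidedif]
C Stop Lenition: [nidedif] → [nizezif]
D Final h-Deletion: no change — [nizezif]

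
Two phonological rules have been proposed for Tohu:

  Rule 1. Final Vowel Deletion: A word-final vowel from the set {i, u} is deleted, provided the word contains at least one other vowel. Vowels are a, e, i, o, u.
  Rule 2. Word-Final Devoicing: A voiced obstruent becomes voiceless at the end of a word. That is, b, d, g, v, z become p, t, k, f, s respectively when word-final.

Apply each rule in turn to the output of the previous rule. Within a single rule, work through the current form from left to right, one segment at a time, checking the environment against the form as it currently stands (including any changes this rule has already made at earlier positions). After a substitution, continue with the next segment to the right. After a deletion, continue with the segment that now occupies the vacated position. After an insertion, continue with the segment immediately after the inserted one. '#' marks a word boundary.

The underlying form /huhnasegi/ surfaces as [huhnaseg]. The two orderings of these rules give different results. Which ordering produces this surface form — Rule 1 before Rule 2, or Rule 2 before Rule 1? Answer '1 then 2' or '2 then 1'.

Order 1 then 2:
  1 Final Vowel Deletion: [huhnasegi] → [huhnaseg]
  2 Word-Final Devoicing: [huhnaseg] → [huhnasek]
  result: [huhnasek]
Order 2 then 1:
  2 Word-Final Devoicing: no change — [huhnasegi]
  1 Final Vowel Deletion: [huhnasegi] → [huhnaseg]
  result: [huhnaseg]

2 then 1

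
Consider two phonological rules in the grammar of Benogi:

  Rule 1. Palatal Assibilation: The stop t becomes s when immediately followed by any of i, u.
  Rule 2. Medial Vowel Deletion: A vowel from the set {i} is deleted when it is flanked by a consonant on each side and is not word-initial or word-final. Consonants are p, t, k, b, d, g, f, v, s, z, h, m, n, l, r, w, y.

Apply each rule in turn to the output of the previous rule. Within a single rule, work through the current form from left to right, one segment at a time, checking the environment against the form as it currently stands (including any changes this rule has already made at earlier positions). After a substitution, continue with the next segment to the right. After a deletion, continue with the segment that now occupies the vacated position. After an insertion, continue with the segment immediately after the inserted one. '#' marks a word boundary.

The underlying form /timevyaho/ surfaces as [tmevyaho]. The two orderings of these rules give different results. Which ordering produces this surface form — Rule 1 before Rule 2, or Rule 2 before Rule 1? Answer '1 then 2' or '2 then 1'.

2 then 1

Order 1 then 2:
  1 Palatal Assibilation: [timevyaho] → [simevyaho]
  2 Medial Vowel Deletion: [simevyaho] → [smevyaho]
  result: [smevyaho]
Order 2 then 1:
  2 Medial Vowel Deletion: [timevyaho] → [tmevyaho]
  1 Palatal Assibilation: no change — [tmevyaho]
  result: [tmevyaho]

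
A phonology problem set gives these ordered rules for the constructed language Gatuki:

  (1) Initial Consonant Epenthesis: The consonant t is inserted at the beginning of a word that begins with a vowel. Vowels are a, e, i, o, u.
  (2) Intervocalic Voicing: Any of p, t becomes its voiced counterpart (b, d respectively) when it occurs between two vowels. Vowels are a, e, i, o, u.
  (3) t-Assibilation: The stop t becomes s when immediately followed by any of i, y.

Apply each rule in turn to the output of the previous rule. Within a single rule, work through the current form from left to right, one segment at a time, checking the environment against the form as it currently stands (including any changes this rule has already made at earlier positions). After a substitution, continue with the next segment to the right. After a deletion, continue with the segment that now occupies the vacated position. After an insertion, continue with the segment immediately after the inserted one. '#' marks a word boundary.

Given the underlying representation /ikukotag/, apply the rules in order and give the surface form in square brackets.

[sikukodag]

(1) Initial Consonant Epenthesis: [ikukotag] → [tikukotag]
(2) Intervocalic Voicing: [tikukotag] → [tikukodag]
(3) t-Assibilation: [tikukodag] → [sikukodag]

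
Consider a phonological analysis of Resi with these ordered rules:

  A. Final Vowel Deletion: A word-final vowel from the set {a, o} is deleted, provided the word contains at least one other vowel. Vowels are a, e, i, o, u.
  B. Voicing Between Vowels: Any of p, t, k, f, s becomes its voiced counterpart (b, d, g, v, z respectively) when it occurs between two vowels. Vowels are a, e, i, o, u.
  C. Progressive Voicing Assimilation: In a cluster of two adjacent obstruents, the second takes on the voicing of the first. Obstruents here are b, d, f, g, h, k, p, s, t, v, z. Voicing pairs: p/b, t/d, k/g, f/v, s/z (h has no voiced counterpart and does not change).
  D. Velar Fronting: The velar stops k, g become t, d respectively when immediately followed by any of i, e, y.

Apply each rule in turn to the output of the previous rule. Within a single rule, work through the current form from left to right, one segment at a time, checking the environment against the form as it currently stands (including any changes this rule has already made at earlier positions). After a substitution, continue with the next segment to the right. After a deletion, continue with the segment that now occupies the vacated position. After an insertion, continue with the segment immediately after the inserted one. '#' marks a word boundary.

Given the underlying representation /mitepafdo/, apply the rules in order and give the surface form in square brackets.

A Final Vowel Deletion: [mitepafdo] → [mitepafd]
B Voicing Between Vowels: [mitepafd] → [midebafd]
C Progressive Voicing Assimilation: [midebafd] → [midebaft]
D Velar Fronting: no change — [midebaft]

[midebaft]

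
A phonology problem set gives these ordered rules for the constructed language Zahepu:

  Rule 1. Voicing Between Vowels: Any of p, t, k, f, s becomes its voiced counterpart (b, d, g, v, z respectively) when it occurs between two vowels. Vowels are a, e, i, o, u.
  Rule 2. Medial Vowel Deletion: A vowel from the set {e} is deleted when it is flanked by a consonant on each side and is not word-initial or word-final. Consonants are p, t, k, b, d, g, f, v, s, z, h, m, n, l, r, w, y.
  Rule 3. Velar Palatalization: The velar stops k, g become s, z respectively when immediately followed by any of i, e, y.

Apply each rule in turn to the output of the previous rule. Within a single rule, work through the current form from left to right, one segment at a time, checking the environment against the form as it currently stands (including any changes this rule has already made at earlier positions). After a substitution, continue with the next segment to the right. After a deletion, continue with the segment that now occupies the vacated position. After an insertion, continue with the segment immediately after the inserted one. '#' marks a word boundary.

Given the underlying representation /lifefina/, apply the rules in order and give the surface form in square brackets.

Rule 1 Voicing Between Vowels: [lifefina] → [livevina]
Rule 2 Medial Vowel Deletion: [livevina] → [livvina]
Rule 3 Velar Palatalization: no change — [livvina]

[livvina]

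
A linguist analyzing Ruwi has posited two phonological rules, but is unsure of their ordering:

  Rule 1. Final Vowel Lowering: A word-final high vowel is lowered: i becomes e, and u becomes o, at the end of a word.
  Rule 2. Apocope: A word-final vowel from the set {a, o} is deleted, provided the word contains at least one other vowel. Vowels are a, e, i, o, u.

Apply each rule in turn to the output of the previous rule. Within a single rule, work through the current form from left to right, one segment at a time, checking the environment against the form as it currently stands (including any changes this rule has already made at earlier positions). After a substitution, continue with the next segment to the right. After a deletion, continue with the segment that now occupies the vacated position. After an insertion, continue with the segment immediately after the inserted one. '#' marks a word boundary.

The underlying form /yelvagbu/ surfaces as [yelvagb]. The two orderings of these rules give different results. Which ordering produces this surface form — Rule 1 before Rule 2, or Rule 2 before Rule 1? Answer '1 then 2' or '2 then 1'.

Order 1 then 2:
  1 Final Vowel Lowering: [yelvagbu] → [yelvagbo]
  2 Apocope: [yelvagbo] → [yelvagb]
  result: [yelvagb]
Order 2 then 1:
  2 Apocope: no change — [yelvagbu]
  1 Final Vowel Lowering: [yelvagbu] → [yelvagbo]
  result: [yelvagbo]

1 then 2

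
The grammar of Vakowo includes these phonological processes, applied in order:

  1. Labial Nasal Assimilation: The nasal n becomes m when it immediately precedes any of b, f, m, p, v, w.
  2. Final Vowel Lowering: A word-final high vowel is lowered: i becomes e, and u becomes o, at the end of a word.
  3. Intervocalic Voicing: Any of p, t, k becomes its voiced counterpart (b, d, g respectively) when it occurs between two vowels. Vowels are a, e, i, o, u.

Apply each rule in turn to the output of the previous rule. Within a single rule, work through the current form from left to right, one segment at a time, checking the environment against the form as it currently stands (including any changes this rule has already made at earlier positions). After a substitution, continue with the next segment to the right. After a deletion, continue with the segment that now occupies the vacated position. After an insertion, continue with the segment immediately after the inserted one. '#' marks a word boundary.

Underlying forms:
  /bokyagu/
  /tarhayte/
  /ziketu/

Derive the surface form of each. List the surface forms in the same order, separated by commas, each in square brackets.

[bokyago], [tarhayte], [zigedo]

/bokyagu/:
  1 Labial Nasal Assimilation: no change — [bokyagu]
  2 Final Vowel Lowering: [bokyagu] → [bokyago]
  3 Intervocalic Voicing: no change — [bokyago]
/tarhayte/:
  1 Labial Nasal Assimilation: no change — [tarhayte]
  2 Final Vowel Lowering: no change — [tarhayte]
  3 Intervocalic Voicing: no change — [tarhayte]
/ziketu/:
  1 Labial Nasal Assimilation: no change — [ziketu]
  2 Final Vowel Lowering: [ziketu] → [ziketo]
  3 Intervocalic Voicing: [ziketo] → [zigedo]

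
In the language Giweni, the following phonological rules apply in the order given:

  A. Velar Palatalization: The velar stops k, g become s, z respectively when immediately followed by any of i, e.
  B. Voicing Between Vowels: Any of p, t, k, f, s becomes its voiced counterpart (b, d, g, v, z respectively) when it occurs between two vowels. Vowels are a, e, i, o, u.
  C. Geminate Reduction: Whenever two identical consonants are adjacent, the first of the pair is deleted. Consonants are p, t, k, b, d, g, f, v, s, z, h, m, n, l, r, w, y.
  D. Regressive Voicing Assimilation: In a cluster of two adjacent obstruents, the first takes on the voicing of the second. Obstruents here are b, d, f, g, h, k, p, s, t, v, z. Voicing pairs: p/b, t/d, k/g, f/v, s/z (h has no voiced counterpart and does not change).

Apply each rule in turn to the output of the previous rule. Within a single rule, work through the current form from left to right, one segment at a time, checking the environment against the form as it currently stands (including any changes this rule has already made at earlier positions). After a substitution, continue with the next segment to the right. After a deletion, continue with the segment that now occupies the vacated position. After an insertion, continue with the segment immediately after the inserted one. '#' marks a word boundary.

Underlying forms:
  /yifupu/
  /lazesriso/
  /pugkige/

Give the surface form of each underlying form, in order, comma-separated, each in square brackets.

[yivubu], [lazesrizo], [puksize]

/yifupu/:
  A Velar Palatalization: no change — [yifupu]
  B Voicing Between Vowels: [yifupu] → [yivubu]
  C Geminate Reduction: no change — [yivubu]
  D Regressive Voicing Assimilation: no change — [yivubu]
/lazesriso/:
  A Velar Palatalization: no change — [lazesriso]
  B Voicing Between Vowels: [lazesriso] → [lazesrizo]
  C Geminate Reduction: no change — [lazesrizo]
  D Regressive Voicing Assimilation: no change — [lazesrizo]
/pugkige/:
  A Velar Palatalization: [pugkige] → [pugsize]
  B Voicing Between Vowels: no change — [pugsize]
  C Geminate Reduction: no change — [pugsize]
  D Regressive Voicing Assimilation: [pugsize] → [puksize]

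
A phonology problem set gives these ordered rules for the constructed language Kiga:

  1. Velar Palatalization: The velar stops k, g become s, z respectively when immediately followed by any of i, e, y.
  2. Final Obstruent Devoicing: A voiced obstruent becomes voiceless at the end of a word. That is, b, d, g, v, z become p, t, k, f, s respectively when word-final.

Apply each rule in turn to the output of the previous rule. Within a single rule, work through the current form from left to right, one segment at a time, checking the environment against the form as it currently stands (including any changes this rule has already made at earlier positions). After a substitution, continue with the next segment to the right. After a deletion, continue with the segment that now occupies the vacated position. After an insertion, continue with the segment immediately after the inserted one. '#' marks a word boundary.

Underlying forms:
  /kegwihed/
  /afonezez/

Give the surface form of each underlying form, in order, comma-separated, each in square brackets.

/kegwihed/:
  1 Velar Palatalization: [kegwihed] → [segwihed]
  2 Final Obstruent Devoicing: [segwihed] → [segwihet]
/afonezez/:
  1 Velar Palatalization: no change — [afonezez]
  2 Final Obstruent Devoicing: [afonezez] → [afonezes]

[segwihet], [afonezes]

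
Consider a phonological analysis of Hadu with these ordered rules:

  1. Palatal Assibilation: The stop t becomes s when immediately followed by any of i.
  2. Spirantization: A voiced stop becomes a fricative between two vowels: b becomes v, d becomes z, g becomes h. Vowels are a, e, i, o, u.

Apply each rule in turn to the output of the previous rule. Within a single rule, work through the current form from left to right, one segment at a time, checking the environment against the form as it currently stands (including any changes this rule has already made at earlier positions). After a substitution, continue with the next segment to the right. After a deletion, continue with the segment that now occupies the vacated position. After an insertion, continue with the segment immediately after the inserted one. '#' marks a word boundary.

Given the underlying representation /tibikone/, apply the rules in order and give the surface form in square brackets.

[sivikone]

1 Palatal Assibilation: [tibikone] → [sibikone]
2 Spirantization: [sibikone] → [sivikone]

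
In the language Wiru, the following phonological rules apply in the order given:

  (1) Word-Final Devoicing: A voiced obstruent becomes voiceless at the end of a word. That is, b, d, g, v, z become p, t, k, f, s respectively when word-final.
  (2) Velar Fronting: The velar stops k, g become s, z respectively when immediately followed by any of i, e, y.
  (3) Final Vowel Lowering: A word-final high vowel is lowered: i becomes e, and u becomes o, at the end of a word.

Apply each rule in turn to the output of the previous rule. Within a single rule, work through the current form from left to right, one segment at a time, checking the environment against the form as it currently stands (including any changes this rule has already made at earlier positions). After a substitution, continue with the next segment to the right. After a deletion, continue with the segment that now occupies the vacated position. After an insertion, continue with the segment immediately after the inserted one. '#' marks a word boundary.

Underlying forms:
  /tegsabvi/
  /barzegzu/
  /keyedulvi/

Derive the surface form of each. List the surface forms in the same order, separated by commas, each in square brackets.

[tegsabve], [barzegzo], [seyedulve]

/tegsabvi/:
  (1) Word-Final Devoicing: no change — [tegsabvi]
  (2) Velar Fronting: no change — [tegsabvi]
  (3) Final Vowel Lowering: [tegsabvi] → [tegsabve]
/barzegzu/:
  (1) Word-Final Devoicing: no change — [barzegzu]
  (2) Velar Fronting: no change — [barzegzu]
  (3) Final Vowel Lowering: [barzegzu] → [barzegzo]
/keyedulvi/:
  (1) Word-Final Devoicing: no change — [keyedulvi]
  (2) Velar Fronting: [keyedulvi] → [seyedulvi]
  (3) Final Vowel Lowering: [seyedulvi] → [seyedulve]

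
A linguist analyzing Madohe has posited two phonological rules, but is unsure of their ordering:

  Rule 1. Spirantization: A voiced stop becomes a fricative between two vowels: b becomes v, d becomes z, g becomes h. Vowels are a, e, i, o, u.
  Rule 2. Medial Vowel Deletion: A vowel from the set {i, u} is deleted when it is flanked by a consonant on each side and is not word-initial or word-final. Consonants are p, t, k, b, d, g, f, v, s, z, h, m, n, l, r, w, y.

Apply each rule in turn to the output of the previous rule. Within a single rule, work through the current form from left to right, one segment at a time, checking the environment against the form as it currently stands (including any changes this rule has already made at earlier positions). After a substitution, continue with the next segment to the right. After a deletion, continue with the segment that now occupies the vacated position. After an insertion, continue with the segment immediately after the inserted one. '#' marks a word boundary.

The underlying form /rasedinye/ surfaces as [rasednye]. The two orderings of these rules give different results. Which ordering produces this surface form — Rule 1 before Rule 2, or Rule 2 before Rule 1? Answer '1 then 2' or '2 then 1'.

Order 1 then 2:
  1 Spirantization: [rasedinye] → [rasezinye]
  2 Medial Vowel Deletion: [rasezinye] → [raseznye]
  result: [raseznye]
Order 2 then 1:
  2 Medial Vowel Deletion: [rasedinye] → [rasednye]
  1 Spirantization: no change — [rasednye]
  result: [rasednye]

2 then 1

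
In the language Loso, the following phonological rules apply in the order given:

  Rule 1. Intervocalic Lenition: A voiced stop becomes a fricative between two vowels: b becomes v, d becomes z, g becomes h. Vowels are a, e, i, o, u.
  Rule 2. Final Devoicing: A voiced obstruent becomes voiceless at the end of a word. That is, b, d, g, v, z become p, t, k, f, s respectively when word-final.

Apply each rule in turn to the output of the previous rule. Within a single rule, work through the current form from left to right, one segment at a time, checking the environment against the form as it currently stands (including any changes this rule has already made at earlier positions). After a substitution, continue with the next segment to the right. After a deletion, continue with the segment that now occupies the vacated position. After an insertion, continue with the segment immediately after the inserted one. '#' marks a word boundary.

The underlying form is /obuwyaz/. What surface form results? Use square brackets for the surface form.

Rule 1 Intervocalic Lenition: [obuwyaz] → [ovuwyaz]
Rule 2 Final Devoicing: [ovuwyaz] → [ovuwyas]

[ovuwyas]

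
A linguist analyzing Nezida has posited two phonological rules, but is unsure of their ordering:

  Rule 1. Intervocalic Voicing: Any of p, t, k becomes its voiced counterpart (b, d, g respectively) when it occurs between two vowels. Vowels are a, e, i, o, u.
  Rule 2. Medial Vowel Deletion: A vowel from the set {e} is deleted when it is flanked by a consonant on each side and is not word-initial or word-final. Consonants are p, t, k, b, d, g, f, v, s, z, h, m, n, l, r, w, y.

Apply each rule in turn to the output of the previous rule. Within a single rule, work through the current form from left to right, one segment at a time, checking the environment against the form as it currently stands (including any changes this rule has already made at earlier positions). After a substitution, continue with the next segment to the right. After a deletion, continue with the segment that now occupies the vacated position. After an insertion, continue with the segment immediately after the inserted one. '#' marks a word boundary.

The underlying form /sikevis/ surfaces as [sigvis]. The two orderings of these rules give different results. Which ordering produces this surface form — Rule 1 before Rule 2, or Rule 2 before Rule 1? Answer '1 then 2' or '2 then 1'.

Order 1 then 2:
  1 Intervocalic Voicing: [sikevis] → [sigevis]
  2 Medial Vowel Deletion: [sigevis] → [sigvis]
  result: [sigvis]
Order 2 then 1:
  2 Medial Vowel Deletion: [sikevis] → [sikvis]
  1 Intervocalic Voicing: no change — [sikvis]
  result: [sikvis]

1 then 2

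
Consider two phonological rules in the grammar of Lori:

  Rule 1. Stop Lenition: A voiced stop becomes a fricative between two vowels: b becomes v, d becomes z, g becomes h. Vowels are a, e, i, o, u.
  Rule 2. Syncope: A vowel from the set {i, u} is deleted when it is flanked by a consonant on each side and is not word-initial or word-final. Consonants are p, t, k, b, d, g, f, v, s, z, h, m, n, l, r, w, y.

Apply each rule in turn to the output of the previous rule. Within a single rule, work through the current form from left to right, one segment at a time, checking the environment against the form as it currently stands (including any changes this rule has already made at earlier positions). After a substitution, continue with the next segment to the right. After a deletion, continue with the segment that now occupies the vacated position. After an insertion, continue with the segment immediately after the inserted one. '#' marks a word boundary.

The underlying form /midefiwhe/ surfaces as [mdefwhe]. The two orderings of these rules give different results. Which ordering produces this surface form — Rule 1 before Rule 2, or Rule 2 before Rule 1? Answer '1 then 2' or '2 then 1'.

Order 1 then 2:
  1 Stop Lenition: [midefiwhe] → [mizefiwhe]
  2 Syncope: [mizefiwhe] → [mzefwhe]
  result: [mzefwhe]
Order 2 then 1:
  2 Syncope: [midefiwhe] → [mdefwhe]
  1 Stop Lenition: no change — [mdefwhe]
  result: [mdefwhe]

2 then 1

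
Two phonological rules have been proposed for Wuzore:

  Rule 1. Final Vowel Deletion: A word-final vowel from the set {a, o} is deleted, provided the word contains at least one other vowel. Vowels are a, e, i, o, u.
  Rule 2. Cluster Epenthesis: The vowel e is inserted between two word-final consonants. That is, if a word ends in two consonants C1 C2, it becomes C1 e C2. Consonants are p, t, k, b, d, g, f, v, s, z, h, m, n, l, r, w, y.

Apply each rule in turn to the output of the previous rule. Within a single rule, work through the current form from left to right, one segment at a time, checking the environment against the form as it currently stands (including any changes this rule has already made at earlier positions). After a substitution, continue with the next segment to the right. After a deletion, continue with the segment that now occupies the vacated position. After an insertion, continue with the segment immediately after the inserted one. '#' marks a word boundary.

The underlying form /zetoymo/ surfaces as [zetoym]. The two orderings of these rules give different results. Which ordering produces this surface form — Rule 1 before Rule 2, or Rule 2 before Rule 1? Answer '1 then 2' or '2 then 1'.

2 then 1

Order 1 then 2:
  1 Final Vowel Deletion: [zetoymo] → [zetoym]
  2 Cluster Epenthesis: [zetoym] → [zetoyem]
  result: [zetoyem]
Order 2 then 1:
  2 Cluster Epenthesis: no change — [zetoymo]
  1 Final Vowel Deletion: [zetoymo] → [zetoym]
  result: [zetoym]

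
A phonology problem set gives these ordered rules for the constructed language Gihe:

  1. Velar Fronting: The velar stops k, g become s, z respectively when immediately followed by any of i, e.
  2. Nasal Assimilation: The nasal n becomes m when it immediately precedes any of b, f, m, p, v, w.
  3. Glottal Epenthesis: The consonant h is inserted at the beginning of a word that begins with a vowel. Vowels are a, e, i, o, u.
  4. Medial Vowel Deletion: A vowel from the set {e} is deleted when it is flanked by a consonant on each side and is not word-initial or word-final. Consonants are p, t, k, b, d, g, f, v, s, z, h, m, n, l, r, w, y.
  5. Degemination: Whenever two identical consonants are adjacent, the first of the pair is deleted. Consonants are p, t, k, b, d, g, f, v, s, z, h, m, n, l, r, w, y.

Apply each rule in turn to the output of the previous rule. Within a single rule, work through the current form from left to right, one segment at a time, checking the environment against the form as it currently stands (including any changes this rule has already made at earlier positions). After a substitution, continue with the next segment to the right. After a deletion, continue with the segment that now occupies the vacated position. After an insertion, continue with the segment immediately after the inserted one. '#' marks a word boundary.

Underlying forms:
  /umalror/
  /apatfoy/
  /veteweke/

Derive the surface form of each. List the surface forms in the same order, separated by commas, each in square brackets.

/umalror/:
  1 Velar Fronting: no change — [umalror]
  2 Nasal Assimilation: no change — [umalror]
  3 Glottal Epenthesis: [umalror] → [humalror]
  4 Medial Vowel Deletion: no change — [humalror]
  5 Degemination: no change — [humalror]
/apatfoy/:
  1 Velar Fronting: no change — [apatfoy]
  2 Nasal Assimilation: no change — [apatfoy]
  3 Glottal Epenthesis: [apatfoy] → [hapatfoy]
  4 Medial Vowel Deletion: no change — [hapatfoy]
  5 Degemination: no change — [hapatfoy]
/veteweke/:
  1 Velar Fronting: [veteweke] → [vetewese]
  2 Nasal Assimilation: no change — [vetewese]
  3 Glottal Epenthesis: no change — [vetewese]
  4 Medial Vowel Deletion: [vetewese] → [vtwse]
  5 Degemination: no change — [vtwse]

[humalror], [hapatfoy], [vtwse]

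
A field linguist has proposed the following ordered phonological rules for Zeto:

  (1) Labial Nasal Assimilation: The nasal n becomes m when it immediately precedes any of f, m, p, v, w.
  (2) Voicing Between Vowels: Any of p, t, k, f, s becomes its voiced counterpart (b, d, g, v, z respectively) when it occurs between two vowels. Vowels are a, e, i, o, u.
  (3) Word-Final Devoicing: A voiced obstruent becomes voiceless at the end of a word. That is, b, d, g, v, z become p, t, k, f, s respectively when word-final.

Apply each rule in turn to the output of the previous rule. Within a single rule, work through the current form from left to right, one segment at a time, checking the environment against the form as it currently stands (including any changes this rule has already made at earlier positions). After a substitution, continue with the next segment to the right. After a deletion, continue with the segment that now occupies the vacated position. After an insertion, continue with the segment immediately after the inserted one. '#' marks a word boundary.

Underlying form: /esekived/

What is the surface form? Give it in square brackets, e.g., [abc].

[ezegivet]

(1) Labial Nasal Assimilation: no change — [esekived]
(2) Voicing Between Vowels: [esekived] → [ezegived]
(3) Word-Final Devoicing: [ezegived] → [ezegivet]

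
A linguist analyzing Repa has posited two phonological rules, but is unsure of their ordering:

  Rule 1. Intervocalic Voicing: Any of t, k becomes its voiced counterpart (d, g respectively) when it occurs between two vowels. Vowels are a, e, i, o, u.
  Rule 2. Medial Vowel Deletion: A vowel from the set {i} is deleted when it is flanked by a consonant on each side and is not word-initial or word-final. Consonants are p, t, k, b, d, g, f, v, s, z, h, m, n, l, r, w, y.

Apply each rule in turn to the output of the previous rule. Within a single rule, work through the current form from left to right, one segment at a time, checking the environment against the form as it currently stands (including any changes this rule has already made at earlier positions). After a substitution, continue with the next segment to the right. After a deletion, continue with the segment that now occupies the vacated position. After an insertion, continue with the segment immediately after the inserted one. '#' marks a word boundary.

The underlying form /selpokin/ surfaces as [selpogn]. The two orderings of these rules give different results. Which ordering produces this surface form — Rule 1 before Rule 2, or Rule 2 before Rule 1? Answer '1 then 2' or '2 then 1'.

1 then 2

Order 1 then 2:
  1 Intervocalic Voicing: [selpokin] → [selpogin]
  2 Medial Vowel Deletion: [selpogin] → [selpogn]
  result: [selpogn]
Order 2 then 1:
  2 Medial Vowel Deletion: [selpokin] → [selpokn]
  1 Intervocalic Voicing: no change — [selpokn]
  result: [selpokn]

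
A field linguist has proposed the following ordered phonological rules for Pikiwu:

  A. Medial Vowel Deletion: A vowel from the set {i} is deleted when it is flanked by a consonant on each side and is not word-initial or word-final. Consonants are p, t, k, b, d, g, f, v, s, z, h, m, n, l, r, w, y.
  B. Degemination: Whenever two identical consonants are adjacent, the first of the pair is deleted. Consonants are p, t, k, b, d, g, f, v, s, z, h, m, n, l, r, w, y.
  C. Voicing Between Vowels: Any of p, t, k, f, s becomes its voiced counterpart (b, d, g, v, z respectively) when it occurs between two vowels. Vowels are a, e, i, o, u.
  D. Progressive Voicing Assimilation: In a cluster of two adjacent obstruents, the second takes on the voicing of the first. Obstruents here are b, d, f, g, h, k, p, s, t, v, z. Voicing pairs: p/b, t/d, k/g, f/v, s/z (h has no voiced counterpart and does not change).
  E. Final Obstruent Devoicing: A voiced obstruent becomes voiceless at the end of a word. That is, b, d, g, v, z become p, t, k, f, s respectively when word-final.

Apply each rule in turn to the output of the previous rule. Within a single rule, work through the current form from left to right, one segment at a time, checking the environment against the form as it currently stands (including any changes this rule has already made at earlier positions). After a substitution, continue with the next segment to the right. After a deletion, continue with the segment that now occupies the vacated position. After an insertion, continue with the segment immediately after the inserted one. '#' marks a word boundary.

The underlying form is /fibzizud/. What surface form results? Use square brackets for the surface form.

A Medial Vowel Deletion: [fibzizud] → [fbzzud]
B Degemination: [fbzzud] → [fbzud]
C Voicing Between Vowels: no change — [fbzud]
D Progressive Voicing Assimilation: [fbzud] → [fpsud]
E Final Obstruent Devoicing: [fpsud] → [fpsut]

[fpsut]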